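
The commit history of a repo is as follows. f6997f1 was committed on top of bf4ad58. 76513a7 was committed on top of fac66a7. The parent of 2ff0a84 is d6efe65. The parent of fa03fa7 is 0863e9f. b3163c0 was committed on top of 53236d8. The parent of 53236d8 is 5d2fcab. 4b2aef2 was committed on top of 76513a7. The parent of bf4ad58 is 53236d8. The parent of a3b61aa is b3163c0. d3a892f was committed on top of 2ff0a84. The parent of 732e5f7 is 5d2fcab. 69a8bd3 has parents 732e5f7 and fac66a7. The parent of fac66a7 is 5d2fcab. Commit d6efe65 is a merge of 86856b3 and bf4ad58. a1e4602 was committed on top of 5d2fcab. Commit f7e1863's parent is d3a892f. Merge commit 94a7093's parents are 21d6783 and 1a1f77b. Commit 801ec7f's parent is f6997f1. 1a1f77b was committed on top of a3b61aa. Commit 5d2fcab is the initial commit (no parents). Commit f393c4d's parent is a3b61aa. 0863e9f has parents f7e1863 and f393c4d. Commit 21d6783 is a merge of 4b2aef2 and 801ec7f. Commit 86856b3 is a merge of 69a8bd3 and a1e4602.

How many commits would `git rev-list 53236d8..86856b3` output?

5

Reachable from 86856b3: {5d2fcab, 69a8bd3, 732e5f7, 86856b3, a1e4602, fac66a7}.
Reachable from 53236d8: {53236d8, 5d2fcab}.
In 86856b3's history but not 53236d8's: {69a8bd3, 732e5f7, 86856b3, a1e4602, fac66a7} — 5 commits.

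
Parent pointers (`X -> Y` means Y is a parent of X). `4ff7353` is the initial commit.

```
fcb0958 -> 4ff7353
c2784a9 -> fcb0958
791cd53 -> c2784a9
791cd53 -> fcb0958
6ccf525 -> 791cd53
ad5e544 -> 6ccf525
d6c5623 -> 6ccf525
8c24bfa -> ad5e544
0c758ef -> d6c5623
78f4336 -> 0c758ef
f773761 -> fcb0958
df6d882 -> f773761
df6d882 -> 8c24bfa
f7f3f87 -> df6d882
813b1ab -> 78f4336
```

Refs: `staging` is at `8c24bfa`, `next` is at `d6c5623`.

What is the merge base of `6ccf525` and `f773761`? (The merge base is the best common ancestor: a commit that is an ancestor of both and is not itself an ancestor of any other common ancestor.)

fcb0958

Ancestors of 6ccf525: {4ff7353, 6ccf525, 791cd53, c2784a9, fcb0958}.
Ancestors of f773761: {4ff7353, f773761, fcb0958}.
Common ancestors: {4ff7353, fcb0958}.
Among these, fcb0958 is not an ancestor of any other common ancestor — it is the merge base.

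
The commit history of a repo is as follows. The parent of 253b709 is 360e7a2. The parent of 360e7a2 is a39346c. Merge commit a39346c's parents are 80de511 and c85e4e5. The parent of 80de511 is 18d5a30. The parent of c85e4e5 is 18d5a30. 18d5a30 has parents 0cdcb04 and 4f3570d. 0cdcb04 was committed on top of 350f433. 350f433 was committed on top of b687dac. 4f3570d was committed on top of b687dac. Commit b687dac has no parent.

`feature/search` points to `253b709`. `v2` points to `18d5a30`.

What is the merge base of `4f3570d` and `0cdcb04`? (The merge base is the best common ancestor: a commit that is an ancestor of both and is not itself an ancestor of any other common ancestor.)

Ancestors of 4f3570d: {4f3570d, b687dac}.
Ancestors of 0cdcb04: {0cdcb04, 350f433, b687dac}.
Common ancestors: {b687dac}.
The only common ancestor is b687dac, so it is the merge base.

b687dac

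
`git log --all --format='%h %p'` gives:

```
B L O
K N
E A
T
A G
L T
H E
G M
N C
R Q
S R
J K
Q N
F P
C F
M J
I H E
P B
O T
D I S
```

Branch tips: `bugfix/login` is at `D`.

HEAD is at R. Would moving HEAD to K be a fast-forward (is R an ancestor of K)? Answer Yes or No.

No

A fast-forward from R to K is possible iff R is an ancestor of K.
Ancestors of K: {B, C, F, K, L, N, O, P, T}.
R is not among them, so fast-forward is not possible.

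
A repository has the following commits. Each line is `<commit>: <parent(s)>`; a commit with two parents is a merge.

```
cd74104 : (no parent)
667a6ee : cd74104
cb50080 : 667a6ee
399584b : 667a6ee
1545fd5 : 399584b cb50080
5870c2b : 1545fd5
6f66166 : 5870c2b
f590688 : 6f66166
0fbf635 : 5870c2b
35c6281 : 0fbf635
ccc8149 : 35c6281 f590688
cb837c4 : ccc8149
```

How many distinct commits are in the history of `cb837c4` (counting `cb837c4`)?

12

Walking parent pointers from cb837c4: reachable set = {0fbf635, 1545fd5, 35c6281, 399584b, 5870c2b, 667a6ee, 6f66166, cb50080, cb837c4, ccc8149, cd74104, f590688}.
That is 12 commits.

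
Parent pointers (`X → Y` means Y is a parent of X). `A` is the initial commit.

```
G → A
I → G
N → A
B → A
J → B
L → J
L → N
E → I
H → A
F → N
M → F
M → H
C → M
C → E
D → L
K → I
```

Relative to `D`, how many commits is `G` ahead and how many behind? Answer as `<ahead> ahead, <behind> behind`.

1 ahead, 5 behind

Reachable from G: {A, G}.
Reachable from D: {A, B, D, J, L, N}.
Only in G's history (ahead): {G} — 1.
Only in D's history (behind): {B, D, J, L, N} — 5.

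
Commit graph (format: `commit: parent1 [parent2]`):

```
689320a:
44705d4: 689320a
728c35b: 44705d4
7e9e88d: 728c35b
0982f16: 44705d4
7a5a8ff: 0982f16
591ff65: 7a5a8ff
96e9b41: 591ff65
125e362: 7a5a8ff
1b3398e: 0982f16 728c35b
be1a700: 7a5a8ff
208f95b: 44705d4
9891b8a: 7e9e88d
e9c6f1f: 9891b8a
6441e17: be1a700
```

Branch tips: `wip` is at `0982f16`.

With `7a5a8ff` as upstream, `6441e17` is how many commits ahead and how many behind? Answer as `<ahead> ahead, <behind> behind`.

Reachable from 6441e17: {0982f16, 44705d4, 6441e17, 689320a, 7a5a8ff, be1a700}.
Reachable from 7a5a8ff: {0982f16, 44705d4, 689320a, 7a5a8ff}.
Only in 6441e17's history (ahead): {6441e17, be1a700} — 2.
Only in 7a5a8ff's history (behind): {} — 0.

2 ahead, 0 behind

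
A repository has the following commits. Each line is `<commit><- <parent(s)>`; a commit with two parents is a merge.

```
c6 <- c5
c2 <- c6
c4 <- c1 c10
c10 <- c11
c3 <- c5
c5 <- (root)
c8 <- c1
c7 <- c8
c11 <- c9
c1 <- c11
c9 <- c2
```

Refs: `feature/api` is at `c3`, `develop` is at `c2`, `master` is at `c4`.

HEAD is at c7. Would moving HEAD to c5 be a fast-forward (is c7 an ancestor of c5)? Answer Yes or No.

No

A fast-forward from c7 to c5 is possible iff c7 is an ancestor of c5.
Ancestors of c5: {c5}.
c7 is not among them, so fast-forward is not possible.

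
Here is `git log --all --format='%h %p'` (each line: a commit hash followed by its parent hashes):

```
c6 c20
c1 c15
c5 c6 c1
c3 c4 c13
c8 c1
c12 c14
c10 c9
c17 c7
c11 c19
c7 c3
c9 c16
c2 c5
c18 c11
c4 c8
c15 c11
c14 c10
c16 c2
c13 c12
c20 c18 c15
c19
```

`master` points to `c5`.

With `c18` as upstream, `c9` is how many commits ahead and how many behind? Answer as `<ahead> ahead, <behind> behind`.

Reachable from c9: {c1, c11, c15, c16, c18, c19, c2, c20, c5, c6, c9}.
Reachable from c18: {c11, c18, c19}.
Only in c9's history (ahead): {c1, c15, c16, c2, c20, c5, c6, c9} — 8.
Only in c18's history (behind): {} — 0.

8 ahead, 0 behind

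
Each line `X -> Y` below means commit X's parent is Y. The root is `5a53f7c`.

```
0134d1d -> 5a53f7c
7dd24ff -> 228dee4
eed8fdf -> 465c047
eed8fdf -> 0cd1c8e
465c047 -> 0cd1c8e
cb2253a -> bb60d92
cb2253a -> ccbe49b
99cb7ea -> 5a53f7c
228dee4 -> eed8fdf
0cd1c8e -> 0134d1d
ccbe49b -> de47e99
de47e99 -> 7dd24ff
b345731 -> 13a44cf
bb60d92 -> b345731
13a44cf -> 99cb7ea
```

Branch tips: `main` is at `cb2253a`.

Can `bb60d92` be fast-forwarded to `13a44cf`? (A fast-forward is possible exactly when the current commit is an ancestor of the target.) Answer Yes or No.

A fast-forward from bb60d92 to 13a44cf is possible iff bb60d92 is an ancestor of 13a44cf.
Ancestors of 13a44cf: {13a44cf, 5a53f7c, 99cb7ea}.
bb60d92 is not among them, so fast-forward is not possible.

No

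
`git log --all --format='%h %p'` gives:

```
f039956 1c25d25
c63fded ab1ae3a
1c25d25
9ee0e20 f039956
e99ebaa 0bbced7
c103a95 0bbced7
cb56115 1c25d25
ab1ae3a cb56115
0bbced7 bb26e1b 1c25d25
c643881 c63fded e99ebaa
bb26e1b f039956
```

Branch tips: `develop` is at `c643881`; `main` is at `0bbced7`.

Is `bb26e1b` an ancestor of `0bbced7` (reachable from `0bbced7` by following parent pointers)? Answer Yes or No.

Yes

Ancestors of 0bbced7 (commits reachable by following parents): {0bbced7, 1c25d25, bb26e1b, f039956}.
bb26e1b is in that set, so it is an ancestor of 0bbced7.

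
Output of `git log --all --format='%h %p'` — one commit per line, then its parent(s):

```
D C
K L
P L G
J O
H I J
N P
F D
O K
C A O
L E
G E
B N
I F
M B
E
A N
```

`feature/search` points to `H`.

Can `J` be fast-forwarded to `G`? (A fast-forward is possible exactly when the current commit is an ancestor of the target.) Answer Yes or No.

A fast-forward from J to G is possible iff J is an ancestor of G.
Ancestors of G: {E, G}.
J is not among them, so fast-forward is not possible.

No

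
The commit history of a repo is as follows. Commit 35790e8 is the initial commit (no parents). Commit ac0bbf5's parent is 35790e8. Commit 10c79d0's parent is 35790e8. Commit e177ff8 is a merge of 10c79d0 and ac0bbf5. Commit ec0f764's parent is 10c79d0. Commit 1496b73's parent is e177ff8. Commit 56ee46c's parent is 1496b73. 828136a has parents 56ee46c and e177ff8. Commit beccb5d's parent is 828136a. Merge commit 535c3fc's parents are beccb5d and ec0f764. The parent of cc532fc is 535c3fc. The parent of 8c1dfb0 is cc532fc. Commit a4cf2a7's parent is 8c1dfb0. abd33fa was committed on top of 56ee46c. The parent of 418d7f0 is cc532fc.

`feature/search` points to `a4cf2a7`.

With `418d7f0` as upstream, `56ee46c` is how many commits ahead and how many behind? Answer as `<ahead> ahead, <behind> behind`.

Reachable from 56ee46c: {10c79d0, 1496b73, 35790e8, 56ee46c, ac0bbf5, e177ff8}.
Reachable from 418d7f0: {10c79d0, 1496b73, 35790e8, 418d7f0, 535c3fc, 56ee46c, 828136a, ac0bbf5, beccb5d, cc532fc, e177ff8, ec0f764}.
Only in 56ee46c's history (ahead): {} — 0.
Only in 418d7f0's history (behind): {418d7f0, 535c3fc, 828136a, beccb5d, cc532fc, ec0f764} — 6.

0 ahead, 6 behind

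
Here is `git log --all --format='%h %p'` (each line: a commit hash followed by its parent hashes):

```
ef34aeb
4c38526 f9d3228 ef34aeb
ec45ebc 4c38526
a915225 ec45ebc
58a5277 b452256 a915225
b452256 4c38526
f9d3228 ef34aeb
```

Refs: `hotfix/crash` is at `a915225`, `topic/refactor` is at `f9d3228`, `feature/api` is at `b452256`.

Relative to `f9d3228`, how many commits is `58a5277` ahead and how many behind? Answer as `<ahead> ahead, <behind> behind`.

Reachable from 58a5277: {4c38526, 58a5277, a915225, b452256, ec45ebc, ef34aeb, f9d3228}.
Reachable from f9d3228: {ef34aeb, f9d3228}.
Only in 58a5277's history (ahead): {4c38526, 58a5277, a915225, b452256, ec45ebc} — 5.
Only in f9d3228's history (behind): {} — 0.

5 ahead, 0 behind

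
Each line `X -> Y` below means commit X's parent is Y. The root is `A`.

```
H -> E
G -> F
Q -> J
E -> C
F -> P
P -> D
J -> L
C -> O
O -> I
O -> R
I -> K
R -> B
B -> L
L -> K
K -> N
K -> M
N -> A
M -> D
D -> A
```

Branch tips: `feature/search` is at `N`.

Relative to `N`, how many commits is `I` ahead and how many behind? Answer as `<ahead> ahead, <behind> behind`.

Reachable from I: {A, D, I, K, M, N}.
Reachable from N: {A, N}.
Only in I's history (ahead): {D, I, K, M} — 4.
Only in N's history (behind): {} — 0.

4 ahead, 0 behind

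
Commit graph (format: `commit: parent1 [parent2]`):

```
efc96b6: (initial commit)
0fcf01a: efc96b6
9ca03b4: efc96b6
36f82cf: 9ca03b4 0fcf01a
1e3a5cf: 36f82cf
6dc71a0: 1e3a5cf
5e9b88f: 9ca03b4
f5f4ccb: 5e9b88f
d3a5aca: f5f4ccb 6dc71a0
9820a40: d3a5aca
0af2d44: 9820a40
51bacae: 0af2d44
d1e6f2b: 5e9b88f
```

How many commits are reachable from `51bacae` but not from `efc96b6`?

11

Reachable from 51bacae: {0af2d44, 0fcf01a, 1e3a5cf, 36f82cf, 51bacae, 5e9b88f, 6dc71a0, 9820a40, 9ca03b4, d3a5aca, efc96b6, f5f4ccb}.
Reachable from efc96b6: {efc96b6}.
In 51bacae's history but not efc96b6's: {0af2d44, 0fcf01a, 1e3a5cf, 36f82cf, 51bacae, 5e9b88f, 6dc71a0, 9820a40, 9ca03b4, d3a5aca, f5f4ccb} — 11 commits.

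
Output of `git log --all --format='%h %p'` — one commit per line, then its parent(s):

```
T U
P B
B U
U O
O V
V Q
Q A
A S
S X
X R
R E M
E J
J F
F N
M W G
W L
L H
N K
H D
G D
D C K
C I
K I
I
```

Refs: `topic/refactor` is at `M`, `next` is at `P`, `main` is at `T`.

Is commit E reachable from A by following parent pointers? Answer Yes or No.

Yes

Ancestors of A (commits reachable by following parents): {A, C, D, E, F, G, H, I, J, K, L, M, N, R, S, W, X}.
E is in that set, so it is an ancestor of A.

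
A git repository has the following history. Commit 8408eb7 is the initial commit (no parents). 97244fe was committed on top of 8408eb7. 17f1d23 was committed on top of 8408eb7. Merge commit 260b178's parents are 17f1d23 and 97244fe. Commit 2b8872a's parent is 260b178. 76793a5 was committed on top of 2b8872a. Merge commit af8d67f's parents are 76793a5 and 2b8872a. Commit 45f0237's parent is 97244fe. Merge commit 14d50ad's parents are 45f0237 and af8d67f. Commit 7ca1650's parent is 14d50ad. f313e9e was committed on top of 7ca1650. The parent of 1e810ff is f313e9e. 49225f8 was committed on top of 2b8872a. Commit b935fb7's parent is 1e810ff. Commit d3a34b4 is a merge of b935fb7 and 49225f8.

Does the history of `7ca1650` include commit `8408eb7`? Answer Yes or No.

Ancestors of 7ca1650 (commits reachable by following parents): {14d50ad, 17f1d23, 260b178, 2b8872a, 45f0237, 76793a5, 7ca1650, 8408eb7, 97244fe, af8d67f}.
8408eb7 is in that set, so it is an ancestor of 7ca1650.

Yes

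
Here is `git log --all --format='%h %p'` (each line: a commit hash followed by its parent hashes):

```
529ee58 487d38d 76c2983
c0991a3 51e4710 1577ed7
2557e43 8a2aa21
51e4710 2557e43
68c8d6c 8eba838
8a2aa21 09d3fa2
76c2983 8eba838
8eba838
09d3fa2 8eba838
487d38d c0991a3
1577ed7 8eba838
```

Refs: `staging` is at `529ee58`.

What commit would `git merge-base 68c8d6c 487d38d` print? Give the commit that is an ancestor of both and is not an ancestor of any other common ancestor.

Ancestors of 68c8d6c: {68c8d6c, 8eba838}.
Ancestors of 487d38d: {09d3fa2, 1577ed7, 2557e43, 487d38d, 51e4710, 8a2aa21, 8eba838, c0991a3}.
Common ancestors: {8eba838}.
The only common ancestor is 8eba838, so it is the merge base.

8eba838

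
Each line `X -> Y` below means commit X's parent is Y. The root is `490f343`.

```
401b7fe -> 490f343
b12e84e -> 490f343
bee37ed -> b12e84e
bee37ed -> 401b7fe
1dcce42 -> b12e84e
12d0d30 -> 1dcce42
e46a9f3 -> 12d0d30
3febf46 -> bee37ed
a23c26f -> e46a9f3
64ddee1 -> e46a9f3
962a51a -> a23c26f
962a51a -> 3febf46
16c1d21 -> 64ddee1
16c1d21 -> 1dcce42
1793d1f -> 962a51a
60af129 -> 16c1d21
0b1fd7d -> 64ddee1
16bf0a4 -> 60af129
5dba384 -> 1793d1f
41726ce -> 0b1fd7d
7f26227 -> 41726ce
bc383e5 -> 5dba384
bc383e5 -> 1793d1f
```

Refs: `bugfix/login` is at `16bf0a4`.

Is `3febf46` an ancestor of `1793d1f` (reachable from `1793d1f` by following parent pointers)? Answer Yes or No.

Ancestors of 1793d1f (commits reachable by following parents): {12d0d30, 1793d1f, 1dcce42, 3febf46, 401b7fe, 490f343, 962a51a, a23c26f, b12e84e, bee37ed, e46a9f3}.
3febf46 is in that set, so it is an ancestor of 1793d1f.

Yes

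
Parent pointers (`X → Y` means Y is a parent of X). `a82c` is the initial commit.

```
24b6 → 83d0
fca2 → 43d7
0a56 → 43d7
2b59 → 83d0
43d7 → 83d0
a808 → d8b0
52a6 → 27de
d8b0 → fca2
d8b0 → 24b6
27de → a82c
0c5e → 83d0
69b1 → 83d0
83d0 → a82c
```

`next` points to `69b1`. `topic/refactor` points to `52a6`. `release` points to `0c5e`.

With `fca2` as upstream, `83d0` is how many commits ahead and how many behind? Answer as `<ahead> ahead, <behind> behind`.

Reachable from 83d0: {83d0, a82c}.
Reachable from fca2: {43d7, 83d0, a82c, fca2}.
Only in 83d0's history (ahead): {} — 0.
Only in fca2's history (behind): {43d7, fca2} — 2.

0 ahead, 2 behind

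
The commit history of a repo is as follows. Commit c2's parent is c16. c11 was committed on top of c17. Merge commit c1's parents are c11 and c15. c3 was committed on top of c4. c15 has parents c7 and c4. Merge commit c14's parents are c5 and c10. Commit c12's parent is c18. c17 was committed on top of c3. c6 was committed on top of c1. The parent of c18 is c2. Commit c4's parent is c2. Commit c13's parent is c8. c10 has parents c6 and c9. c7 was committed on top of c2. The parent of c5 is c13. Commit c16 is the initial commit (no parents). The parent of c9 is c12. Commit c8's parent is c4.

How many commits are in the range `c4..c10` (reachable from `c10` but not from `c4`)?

11

Reachable from c10: {c1, c10, c11, c12, c15, c16, c17, c18, c2, c3, c4, c6, c7, c9}.
Reachable from c4: {c16, c2, c4}.
In c10's history but not c4's: {c1, c10, c11, c12, c15, c17, c18, c3, c6, c7, c9} — 11 commits.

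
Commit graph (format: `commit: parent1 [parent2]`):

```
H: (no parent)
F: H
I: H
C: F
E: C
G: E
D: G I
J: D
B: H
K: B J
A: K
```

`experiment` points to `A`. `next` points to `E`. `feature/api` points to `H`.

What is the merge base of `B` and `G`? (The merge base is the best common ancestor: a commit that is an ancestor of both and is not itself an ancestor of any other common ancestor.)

Ancestors of B: {B, H}.
Ancestors of G: {C, E, F, G, H}.
Common ancestors: {H}.
The only common ancestor is H, so it is the merge base.

H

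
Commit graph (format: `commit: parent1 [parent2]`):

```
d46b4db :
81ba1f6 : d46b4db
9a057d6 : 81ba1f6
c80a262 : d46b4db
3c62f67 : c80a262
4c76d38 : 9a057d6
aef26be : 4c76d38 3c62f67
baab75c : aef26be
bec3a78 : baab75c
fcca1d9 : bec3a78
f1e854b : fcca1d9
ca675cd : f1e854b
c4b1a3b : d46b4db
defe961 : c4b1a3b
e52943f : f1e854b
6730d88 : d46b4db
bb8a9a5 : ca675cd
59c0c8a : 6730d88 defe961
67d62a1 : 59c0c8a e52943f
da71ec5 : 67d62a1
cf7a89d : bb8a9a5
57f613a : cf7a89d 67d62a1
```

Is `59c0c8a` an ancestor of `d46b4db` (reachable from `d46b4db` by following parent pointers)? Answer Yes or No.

Ancestors of d46b4db: {d46b4db}.
59c0c8a is not in that set, so it is not an ancestor of d46b4db.

No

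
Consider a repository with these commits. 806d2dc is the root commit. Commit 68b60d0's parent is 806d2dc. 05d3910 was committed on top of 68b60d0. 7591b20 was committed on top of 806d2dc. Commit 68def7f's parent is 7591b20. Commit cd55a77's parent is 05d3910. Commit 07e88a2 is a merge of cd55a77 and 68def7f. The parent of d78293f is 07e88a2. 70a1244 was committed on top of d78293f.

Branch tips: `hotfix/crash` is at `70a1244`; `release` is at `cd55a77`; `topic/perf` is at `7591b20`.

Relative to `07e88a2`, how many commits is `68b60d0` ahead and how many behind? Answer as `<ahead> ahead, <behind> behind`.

0 ahead, 5 behind

Reachable from 68b60d0: {68b60d0, 806d2dc}.
Reachable from 07e88a2: {05d3910, 07e88a2, 68b60d0, 68def7f, 7591b20, 806d2dc, cd55a77}.
Only in 68b60d0's history (ahead): {} — 0.
Only in 07e88a2's history (behind): {05d3910, 07e88a2, 68def7f, 7591b20, cd55a77} — 5.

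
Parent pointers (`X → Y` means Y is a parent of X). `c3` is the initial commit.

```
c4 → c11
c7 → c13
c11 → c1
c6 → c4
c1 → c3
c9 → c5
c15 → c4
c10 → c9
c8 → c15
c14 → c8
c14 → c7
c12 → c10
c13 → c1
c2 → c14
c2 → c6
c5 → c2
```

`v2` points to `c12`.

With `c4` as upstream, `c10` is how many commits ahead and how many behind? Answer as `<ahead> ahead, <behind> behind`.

10 ahead, 0 behind

Reachable from c10: {c1, c10, c11, c13, c14, c15, c2, c3, c4, c5, c6, c7, c8, c9}.
Reachable from c4: {c1, c11, c3, c4}.
Only in c10's history (ahead): {c10, c13, c14, c15, c2, c5, c6, c7, c8, c9} — 10.
Only in c4's history (behind): {} — 0.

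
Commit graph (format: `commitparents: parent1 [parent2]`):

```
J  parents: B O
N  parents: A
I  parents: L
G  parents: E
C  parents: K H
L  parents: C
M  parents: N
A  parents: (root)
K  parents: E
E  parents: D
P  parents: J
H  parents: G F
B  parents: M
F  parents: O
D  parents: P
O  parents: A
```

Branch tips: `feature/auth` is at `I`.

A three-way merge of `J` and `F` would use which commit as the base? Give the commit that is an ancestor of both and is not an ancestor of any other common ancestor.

Ancestors of J: {A, B, J, M, N, O}.
Ancestors of F: {A, F, O}.
Common ancestors: {A, O}.
Among these, O is not an ancestor of any other common ancestor — it is the merge base.

O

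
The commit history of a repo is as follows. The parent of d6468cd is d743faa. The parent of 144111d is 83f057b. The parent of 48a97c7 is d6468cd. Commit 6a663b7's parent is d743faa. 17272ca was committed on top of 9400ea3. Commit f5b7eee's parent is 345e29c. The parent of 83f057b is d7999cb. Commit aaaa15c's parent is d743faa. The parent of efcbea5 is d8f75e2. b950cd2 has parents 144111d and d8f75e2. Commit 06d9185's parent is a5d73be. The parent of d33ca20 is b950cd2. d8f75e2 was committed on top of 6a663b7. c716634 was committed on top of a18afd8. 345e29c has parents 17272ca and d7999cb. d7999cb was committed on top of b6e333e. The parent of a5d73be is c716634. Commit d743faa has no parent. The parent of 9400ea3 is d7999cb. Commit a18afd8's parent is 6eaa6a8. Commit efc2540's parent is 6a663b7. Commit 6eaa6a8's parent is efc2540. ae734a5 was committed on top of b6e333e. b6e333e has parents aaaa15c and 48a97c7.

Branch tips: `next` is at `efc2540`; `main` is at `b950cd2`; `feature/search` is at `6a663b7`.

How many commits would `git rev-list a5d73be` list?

Walking parent pointers from a5d73be: reachable set = {6a663b7, 6eaa6a8, a18afd8, a5d73be, c716634, d743faa, efc2540}.
That is 7 commits.

7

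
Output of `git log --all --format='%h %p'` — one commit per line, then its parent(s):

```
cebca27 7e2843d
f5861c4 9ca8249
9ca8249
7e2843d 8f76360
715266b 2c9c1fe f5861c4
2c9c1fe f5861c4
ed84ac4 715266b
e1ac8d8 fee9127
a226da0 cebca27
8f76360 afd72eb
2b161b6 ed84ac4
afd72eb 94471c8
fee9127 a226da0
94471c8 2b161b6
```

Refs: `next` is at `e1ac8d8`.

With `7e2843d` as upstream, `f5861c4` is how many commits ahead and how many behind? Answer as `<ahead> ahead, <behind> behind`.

Reachable from f5861c4: {9ca8249, f5861c4}.
Reachable from 7e2843d: {2b161b6, 2c9c1fe, 715266b, 7e2843d, 8f76360, 94471c8, 9ca8249, afd72eb, ed84ac4, f5861c4}.
Only in f5861c4's history (ahead): {} — 0.
Only in 7e2843d's history (behind): {2b161b6, 2c9c1fe, 715266b, 7e2843d, 8f76360, 94471c8, afd72eb, ed84ac4} — 8.

0 ahead, 8 behind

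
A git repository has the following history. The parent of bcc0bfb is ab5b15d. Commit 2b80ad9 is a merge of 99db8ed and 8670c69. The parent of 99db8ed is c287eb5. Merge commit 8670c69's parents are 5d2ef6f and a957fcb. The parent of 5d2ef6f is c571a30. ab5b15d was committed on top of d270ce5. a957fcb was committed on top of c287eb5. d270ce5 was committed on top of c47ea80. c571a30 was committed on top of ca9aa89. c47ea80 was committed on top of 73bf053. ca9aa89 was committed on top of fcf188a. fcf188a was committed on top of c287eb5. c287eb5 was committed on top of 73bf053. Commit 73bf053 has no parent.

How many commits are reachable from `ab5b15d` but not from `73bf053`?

3

Reachable from ab5b15d: {73bf053, ab5b15d, c47ea80, d270ce5}.
Reachable from 73bf053: {73bf053}.
In ab5b15d's history but not 73bf053's: {ab5b15d, c47ea80, d270ce5} — 3 commits.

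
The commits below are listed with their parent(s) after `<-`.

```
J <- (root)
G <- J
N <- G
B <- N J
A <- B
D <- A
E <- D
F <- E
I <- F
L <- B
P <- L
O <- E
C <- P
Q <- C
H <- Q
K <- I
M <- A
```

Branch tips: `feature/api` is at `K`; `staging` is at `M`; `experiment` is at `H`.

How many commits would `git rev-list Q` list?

Walking parent pointers from Q: reachable set = {B, C, G, J, L, N, P, Q}.
That is 8 commits.

8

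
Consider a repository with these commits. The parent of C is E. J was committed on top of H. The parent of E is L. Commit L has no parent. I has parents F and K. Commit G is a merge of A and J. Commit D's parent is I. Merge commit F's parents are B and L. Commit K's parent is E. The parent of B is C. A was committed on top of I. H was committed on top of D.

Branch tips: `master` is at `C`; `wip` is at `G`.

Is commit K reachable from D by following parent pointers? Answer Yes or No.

Ancestors of D (commits reachable by following parents): {B, C, D, E, F, I, K, L}.
K is in that set, so it is an ancestor of D.

Yes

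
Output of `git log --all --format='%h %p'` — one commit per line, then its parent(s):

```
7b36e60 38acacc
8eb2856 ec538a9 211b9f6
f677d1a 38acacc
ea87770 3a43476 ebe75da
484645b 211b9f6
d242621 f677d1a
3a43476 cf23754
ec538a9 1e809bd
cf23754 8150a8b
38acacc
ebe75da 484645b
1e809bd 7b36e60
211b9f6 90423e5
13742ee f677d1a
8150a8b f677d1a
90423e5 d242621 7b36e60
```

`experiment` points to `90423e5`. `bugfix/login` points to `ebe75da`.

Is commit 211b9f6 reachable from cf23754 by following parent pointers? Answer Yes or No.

Ancestors of cf23754: {38acacc, 8150a8b, cf23754, f677d1a}.
211b9f6 is not in that set, so it is not an ancestor of cf23754.

No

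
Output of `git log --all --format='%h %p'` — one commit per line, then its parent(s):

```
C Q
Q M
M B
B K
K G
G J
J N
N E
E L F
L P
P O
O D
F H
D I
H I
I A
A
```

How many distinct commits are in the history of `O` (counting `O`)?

Walking parent pointers from O: reachable set = {A, D, I, O}.
That is 4 commits.

4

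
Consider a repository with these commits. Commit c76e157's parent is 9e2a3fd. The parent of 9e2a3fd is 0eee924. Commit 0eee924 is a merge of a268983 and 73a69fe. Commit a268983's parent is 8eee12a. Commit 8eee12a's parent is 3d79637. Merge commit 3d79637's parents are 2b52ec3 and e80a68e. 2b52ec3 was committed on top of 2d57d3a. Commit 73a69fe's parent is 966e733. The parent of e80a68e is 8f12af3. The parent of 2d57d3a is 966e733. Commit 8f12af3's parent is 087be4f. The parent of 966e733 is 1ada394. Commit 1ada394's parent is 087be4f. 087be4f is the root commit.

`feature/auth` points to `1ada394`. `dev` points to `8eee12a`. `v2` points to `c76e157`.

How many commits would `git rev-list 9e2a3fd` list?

Walking parent pointers from 9e2a3fd: reachable set = {087be4f, 0eee924, 1ada394, 2b52ec3, 2d57d3a, 3d79637, 73a69fe, 8eee12a, 8f12af3, 966e733, 9e2a3fd, a268983, e80a68e}.
That is 13 commits.

13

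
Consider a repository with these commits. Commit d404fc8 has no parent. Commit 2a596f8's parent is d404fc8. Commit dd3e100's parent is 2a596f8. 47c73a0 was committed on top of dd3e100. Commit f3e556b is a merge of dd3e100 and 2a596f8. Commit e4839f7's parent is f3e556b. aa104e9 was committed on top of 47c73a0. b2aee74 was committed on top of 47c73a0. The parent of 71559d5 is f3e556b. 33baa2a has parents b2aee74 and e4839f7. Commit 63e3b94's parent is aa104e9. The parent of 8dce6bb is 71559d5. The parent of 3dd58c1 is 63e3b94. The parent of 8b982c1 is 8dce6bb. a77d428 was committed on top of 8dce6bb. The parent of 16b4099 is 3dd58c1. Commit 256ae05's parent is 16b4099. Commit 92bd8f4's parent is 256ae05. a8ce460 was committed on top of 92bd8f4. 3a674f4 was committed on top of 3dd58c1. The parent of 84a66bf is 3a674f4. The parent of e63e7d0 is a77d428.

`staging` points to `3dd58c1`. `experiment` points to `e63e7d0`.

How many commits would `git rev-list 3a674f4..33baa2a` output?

4

Reachable from 33baa2a: {2a596f8, 33baa2a, 47c73a0, b2aee74, d404fc8, dd3e100, e4839f7, f3e556b}.
Reachable from 3a674f4: {2a596f8, 3a674f4, 3dd58c1, 47c73a0, 63e3b94, aa104e9, d404fc8, dd3e100}.
In 33baa2a's history but not 3a674f4's: {33baa2a, b2aee74, e4839f7, f3e556b} — 4 commits.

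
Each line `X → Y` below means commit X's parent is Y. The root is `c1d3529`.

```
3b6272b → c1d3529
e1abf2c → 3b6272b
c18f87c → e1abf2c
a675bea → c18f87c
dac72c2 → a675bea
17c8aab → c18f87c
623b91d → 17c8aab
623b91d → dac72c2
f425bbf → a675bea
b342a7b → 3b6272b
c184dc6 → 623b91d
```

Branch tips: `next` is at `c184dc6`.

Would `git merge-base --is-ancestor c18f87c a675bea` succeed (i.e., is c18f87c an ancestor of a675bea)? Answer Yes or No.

Yes

Ancestors of a675bea (commits reachable by following parents): {3b6272b, a675bea, c18f87c, c1d3529, e1abf2c}.
c18f87c is in that set, so it is an ancestor of a675bea.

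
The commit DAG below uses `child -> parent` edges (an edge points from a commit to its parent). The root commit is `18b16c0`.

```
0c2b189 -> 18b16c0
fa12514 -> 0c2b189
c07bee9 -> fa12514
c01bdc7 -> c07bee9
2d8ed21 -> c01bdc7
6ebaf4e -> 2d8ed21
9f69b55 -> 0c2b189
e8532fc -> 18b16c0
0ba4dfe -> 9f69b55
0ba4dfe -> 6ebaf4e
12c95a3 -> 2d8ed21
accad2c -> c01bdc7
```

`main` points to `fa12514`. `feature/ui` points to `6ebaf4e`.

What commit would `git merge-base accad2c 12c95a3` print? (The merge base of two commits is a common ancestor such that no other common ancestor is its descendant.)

c01bdc7

Ancestors of accad2c: {0c2b189, 18b16c0, accad2c, c01bdc7, c07bee9, fa12514}.
Ancestors of 12c95a3: {0c2b189, 12c95a3, 18b16c0, 2d8ed21, c01bdc7, c07bee9, fa12514}.
Common ancestors: {0c2b189, 18b16c0, c01bdc7, c07bee9, fa12514}.
Among these, c01bdc7 is not an ancestor of any other common ancestor — it is the merge base.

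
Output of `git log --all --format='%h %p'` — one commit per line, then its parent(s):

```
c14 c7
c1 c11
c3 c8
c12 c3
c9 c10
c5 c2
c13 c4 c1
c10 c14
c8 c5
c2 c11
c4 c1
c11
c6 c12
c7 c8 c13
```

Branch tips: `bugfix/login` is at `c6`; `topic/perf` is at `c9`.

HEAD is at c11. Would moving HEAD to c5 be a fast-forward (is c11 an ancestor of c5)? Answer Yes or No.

A fast-forward from c11 to c5 is possible iff c11 is an ancestor of c5.
Ancestors of c5: {c11, c2, c5}.
c11 is among them, so fast-forward is possible.

Yes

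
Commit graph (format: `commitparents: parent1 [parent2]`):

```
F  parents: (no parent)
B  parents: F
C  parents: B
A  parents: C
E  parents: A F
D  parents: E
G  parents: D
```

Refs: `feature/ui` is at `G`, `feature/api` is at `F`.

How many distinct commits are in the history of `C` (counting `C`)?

3

Walking parent pointers from C: reachable set = {B, C, F}.
That is 3 commits.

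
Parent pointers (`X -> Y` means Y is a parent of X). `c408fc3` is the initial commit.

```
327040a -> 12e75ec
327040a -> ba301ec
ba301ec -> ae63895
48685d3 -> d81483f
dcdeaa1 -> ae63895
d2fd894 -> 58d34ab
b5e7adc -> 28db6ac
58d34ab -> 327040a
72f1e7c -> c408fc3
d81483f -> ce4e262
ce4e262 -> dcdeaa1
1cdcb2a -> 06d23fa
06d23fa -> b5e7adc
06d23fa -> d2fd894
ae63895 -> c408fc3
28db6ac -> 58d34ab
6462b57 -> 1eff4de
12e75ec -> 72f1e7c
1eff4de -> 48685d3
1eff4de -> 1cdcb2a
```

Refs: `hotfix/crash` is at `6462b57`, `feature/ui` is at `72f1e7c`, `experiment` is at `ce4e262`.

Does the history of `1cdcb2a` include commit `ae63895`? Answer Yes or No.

Yes

Ancestors of 1cdcb2a (commits reachable by following parents): {06d23fa, 12e75ec, 1cdcb2a, 28db6ac, 327040a, 58d34ab, 72f1e7c, ae63895, b5e7adc, ba301ec, c408fc3, d2fd894}.
ae63895 is in that set, so it is an ancestor of 1cdcb2a.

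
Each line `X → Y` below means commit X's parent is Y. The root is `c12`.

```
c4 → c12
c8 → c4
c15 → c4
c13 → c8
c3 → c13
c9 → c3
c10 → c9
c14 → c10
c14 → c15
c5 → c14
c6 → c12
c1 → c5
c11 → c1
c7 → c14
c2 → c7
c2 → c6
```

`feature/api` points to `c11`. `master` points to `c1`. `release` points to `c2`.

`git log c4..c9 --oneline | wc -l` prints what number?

Reachable from c9: {c12, c13, c3, c4, c8, c9}.
Reachable from c4: {c12, c4}.
In c9's history but not c4's: {c13, c3, c8, c9} — 4 commits.

4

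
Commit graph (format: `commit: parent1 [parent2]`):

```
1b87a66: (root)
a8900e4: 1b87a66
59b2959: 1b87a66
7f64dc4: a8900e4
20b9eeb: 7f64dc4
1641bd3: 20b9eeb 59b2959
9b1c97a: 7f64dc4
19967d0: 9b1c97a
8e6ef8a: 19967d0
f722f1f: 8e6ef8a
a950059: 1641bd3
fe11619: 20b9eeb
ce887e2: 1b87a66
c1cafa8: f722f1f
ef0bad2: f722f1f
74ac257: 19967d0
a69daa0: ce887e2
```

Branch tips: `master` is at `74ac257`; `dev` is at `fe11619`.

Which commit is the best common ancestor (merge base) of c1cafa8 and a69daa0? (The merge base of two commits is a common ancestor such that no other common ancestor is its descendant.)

Ancestors of c1cafa8: {19967d0, 1b87a66, 7f64dc4, 8e6ef8a, 9b1c97a, a8900e4, c1cafa8, f722f1f}.
Ancestors of a69daa0: {1b87a66, a69daa0, ce887e2}.
Common ancestors: {1b87a66}.
The only common ancestor is 1b87a66, so it is the merge base.

1b87a66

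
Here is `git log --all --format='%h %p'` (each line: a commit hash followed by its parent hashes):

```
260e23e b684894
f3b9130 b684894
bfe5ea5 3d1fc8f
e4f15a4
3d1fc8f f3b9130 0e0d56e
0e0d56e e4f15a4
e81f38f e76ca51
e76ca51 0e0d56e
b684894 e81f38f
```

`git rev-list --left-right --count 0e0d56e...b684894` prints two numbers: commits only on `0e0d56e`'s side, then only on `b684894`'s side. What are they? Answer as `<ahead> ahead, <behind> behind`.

0 ahead, 3 behind

Reachable from 0e0d56e: {0e0d56e, e4f15a4}.
Reachable from b684894: {0e0d56e, b684894, e4f15a4, e76ca51, e81f38f}.
Only in 0e0d56e's history (ahead): {} — 0.
Only in b684894's history (behind): {b684894, e76ca51, e81f38f} — 3.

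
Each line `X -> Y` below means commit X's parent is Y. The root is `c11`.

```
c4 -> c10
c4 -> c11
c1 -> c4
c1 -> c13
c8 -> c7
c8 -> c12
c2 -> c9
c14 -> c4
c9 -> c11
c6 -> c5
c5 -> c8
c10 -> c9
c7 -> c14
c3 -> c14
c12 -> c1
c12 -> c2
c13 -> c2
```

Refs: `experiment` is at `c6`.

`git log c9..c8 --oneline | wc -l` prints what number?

Reachable from c8: {c1, c10, c11, c12, c13, c14, c2, c4, c7, c8, c9}.
Reachable from c9: {c11, c9}.
In c8's history but not c9's: {c1, c10, c12, c13, c14, c2, c4, c7, c8} — 9 commits.

9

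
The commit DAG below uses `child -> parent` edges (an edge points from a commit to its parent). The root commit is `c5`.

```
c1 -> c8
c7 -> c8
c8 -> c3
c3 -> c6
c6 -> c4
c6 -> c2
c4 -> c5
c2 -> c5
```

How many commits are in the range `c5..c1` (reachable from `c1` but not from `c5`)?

Reachable from c1: {c1, c2, c3, c4, c5, c6, c8}.
Reachable from c5: {c5}.
In c1's history but not c5's: {c1, c2, c3, c4, c6, c8} — 6 commits.

6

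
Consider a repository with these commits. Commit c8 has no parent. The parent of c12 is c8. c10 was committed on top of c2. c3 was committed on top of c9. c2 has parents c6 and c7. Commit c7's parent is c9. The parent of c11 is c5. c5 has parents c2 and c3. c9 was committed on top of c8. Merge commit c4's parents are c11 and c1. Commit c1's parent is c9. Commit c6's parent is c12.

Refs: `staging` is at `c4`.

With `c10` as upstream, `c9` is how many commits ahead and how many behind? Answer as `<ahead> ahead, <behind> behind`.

0 ahead, 5 behind

Reachable from c9: {c8, c9}.
Reachable from c10: {c10, c12, c2, c6, c7, c8, c9}.
Only in c9's history (ahead): {} — 0.
Only in c10's history (behind): {c10, c12, c2, c6, c7} — 5.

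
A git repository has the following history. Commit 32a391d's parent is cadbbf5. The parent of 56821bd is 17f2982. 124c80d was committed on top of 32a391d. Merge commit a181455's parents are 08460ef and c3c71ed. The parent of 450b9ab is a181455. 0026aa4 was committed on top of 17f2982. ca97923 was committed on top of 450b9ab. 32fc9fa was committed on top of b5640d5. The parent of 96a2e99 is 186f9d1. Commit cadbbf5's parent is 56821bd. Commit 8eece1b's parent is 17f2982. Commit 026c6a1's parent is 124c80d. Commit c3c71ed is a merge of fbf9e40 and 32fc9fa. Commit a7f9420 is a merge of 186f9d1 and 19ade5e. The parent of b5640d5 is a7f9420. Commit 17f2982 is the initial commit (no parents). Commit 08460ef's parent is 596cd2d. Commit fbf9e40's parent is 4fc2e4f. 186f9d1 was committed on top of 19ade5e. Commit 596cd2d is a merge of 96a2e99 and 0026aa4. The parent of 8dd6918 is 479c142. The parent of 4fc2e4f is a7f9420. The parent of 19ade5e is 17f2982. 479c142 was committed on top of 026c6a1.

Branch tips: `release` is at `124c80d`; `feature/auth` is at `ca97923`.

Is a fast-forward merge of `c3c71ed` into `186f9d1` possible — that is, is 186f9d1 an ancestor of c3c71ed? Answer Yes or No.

Yes

A fast-forward from 186f9d1 to c3c71ed is possible iff 186f9d1 is an ancestor of c3c71ed.
Ancestors of c3c71ed: {17f2982, 186f9d1, 19ade5e, 32fc9fa, 4fc2e4f, a7f9420, b5640d5, c3c71ed, fbf9e40}.
186f9d1 is among them, so fast-forward is possible.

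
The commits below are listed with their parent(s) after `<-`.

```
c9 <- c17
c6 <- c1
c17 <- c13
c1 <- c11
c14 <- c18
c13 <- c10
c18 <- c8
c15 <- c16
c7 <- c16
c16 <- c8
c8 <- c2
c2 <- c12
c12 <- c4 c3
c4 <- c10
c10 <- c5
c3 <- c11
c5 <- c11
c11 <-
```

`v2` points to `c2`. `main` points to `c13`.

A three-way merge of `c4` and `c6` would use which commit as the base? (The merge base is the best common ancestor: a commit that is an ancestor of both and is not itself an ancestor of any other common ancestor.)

c11

Ancestors of c4: {c10, c11, c4, c5}.
Ancestors of c6: {c1, c11, c6}.
Common ancestors: {c11}.
The only common ancestor is c11, so it is the merge base.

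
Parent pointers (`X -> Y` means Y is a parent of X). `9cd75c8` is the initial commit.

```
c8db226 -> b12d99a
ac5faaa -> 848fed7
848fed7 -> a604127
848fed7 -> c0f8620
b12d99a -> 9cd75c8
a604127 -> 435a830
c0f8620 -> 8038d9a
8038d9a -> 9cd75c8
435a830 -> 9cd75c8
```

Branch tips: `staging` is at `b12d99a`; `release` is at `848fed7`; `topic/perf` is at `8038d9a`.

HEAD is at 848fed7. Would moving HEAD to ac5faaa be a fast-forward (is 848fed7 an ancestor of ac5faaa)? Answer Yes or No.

A fast-forward from 848fed7 to ac5faaa is possible iff 848fed7 is an ancestor of ac5faaa.
Ancestors of ac5faaa: {435a830, 8038d9a, 848fed7, 9cd75c8, a604127, ac5faaa, c0f8620}.
848fed7 is among them, so fast-forward is possible.

Yes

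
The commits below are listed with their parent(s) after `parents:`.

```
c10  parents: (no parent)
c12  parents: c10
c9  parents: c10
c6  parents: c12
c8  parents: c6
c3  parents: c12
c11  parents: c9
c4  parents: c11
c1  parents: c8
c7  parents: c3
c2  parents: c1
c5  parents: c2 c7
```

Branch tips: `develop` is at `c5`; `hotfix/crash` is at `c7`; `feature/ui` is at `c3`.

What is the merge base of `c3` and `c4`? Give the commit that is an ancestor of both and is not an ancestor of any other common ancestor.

Ancestors of c3: {c10, c12, c3}.
Ancestors of c4: {c10, c11, c4, c9}.
Common ancestors: {c10}.
The only common ancestor is c10, so it is the merge base.

c10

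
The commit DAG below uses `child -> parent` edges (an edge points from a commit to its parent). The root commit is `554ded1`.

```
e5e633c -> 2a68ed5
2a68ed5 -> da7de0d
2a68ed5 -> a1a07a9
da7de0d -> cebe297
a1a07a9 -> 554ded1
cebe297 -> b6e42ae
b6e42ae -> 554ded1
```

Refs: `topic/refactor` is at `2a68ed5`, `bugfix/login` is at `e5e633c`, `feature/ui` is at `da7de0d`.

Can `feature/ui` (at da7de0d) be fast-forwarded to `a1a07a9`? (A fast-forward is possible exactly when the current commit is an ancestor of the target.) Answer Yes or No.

No

A fast-forward from da7de0d to a1a07a9 is possible iff da7de0d is an ancestor of a1a07a9.
Ancestors of a1a07a9: {554ded1, a1a07a9}.
da7de0d is not among them, so fast-forward is not possible.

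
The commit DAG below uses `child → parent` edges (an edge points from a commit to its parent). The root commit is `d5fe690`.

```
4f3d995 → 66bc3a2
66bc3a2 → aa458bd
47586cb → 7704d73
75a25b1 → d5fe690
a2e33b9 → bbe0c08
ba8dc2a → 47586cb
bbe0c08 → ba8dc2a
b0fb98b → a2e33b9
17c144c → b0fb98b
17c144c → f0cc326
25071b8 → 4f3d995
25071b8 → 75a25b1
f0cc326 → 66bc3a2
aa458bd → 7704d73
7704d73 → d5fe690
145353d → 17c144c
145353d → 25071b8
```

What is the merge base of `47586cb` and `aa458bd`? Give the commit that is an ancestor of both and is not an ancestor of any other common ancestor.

7704d73

Ancestors of 47586cb: {47586cb, 7704d73, d5fe690}.
Ancestors of aa458bd: {7704d73, aa458bd, d5fe690}.
Common ancestors: {7704d73, d5fe690}.
Among these, 7704d73 is not an ancestor of any other common ancestor — it is the merge base.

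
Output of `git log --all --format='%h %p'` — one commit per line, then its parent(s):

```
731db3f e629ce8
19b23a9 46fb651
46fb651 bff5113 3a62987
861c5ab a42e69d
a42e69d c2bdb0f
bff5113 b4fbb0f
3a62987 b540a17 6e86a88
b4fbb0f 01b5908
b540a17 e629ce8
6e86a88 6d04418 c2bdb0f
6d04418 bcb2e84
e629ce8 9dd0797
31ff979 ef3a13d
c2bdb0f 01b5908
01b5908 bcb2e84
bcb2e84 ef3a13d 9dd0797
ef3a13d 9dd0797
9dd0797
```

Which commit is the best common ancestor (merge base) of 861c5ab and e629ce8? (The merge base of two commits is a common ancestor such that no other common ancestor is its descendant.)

Ancestors of 861c5ab: {01b5908, 861c5ab, 9dd0797, a42e69d, bcb2e84, c2bdb0f, ef3a13d}.
Ancestors of e629ce8: {9dd0797, e629ce8}.
Common ancestors: {9dd0797}.
The only common ancestor is 9dd0797, so it is the merge base.

9dd0797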